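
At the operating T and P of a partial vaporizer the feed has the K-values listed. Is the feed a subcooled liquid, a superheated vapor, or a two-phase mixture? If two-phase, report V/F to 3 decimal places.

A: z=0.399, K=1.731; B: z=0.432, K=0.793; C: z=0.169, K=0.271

two-phase, V/F = 0.255

ΣzᵢKᵢ = 1.079; Σzᵢ/Kᵢ = 1.399.
Both exceed 1, so a two-phase solution exists.
Material balance + equilibrium reduce to Σ zᵢ(Kᵢ−1)/(1+ψ(Kᵢ−1)) = 0.
Newton–Raphson from ψ = 0.5:
  ψ = 0.500: g = -0.0800, g' = -0.360 → ψ = 0.278
  ψ = 0.278: g = -0.0069, g' = -0.309 → ψ = 0.255
Converged at ψ = 0.255.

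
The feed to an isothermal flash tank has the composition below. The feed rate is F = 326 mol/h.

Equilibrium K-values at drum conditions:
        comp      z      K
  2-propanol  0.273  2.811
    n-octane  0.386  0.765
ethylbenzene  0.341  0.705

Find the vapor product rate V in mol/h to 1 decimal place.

V = 206.5 mol/h

Material balance + equilibrium reduce to Σ zᵢ(Kᵢ−1)/(1+ψ(Kᵢ−1)) = 0.
g(0) = ΣzᵢKᵢ − 1 = 0.303 and g(1) = 1 − Σzᵢ/Kᵢ = -0.085, so a root lies in (0, 1).
Newton–Raphson from ψ = 0.46:
  ψ = 0.460: g = 0.0516, g' = -0.333 → ψ = 0.615
  ψ = 0.615: g = 0.0050, g' = -0.274 → ψ = 0.633
Converged at ψ = 0.633.
Then V = ψ·F = 0.6333·326 = 206.5 mol/h and L = F − V = 119.5 mol/h.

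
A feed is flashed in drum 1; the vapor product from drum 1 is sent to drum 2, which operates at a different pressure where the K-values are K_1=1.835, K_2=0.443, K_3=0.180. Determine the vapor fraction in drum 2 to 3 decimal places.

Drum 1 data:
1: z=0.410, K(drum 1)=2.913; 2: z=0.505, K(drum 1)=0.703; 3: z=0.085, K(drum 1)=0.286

V/F (drum 2) = 0.230

Drum 1:
Newton–Raphson from ψ₁ = 0.66:
  ψ₁ = 0.660: g = 0.0453, g' = -0.517 → ψ₁ = 0.748
  ψ₁ = 0.748: g = -0.0003, g' = -0.527 → ψ₁ = 0.747
Converged at ψ₁ = 0.747.
Drum-1 compositions:
  1: x = 0.169, y = 0.492
  2: x = 0.649, y = 0.456
  3: x = 0.182, y = 0.052
Drum-2 feed = drum-1 vapor: z₂ = (0.4916, 0.4563, 0.0521).
Drum 2:
Rachford–Rice: g(ψ₂) = Σ zᵢ(Kᵢ−1)/(1+ψ₂(Kᵢ−1)) = 0.
Feasibility: ΣzᵢKᵢ = 1.114, Σzᵢ/Kᵢ = 1.587 — both > 1, two phases present.
Iterate (Newton) starting at ψ₂ = 0.5:
  ψ₂ = 0.500: g = -0.1351, g' = -0.543 → ψ₂ = 0.251
  ψ₂ = 0.251: g = -0.0100, g' = -0.481 → ψ₂ = 0.230
Converged at ψ₂ = 0.230.
  1: x = 0.412, y = 0.757
  2: x = 0.523, y = 0.232
  3: x = 0.064, y = 0.012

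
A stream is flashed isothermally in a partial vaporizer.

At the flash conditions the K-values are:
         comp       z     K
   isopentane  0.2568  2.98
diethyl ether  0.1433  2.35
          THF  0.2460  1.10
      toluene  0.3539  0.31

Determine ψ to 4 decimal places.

ψ = 0.5290

Rachford–Rice: g(ψ) = Σ zᵢ(Kᵢ−1)/(1+ψ(Kᵢ−1)) = 0.
Check two-phase: ΣzᵢKᵢ = 1.4823 > 1 and Σzᵢ/Kᵢ = 1.5124 > 1, so g(0) = 0.4823 > 0 and g(1) = -0.5124 < 0.
Newton iteration, ψ⁰ = 0.5:
  ψ = 0.5000: g = 0.02162, g' = -0.7423 → ψ = 0.5291
  ψ = 0.5291: g = -0.00009, g' = -0.7492 → ψ = 0.5290
Converged at ψ = 0.5290.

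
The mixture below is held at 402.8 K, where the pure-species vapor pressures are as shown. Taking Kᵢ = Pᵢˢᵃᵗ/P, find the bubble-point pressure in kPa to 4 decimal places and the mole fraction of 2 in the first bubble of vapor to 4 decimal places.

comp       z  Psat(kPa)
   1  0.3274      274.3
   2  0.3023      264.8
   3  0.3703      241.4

At the bubble point ψ → 0, so ΣzᵢKᵢ = 1 with Kᵢ = Pᵢˢᵃᵗ/P ⇒ P = ΣzᵢPᵢˢᵃᵗ.
P = 0.3274·274.3 + 0.3023·264.8 + 0.3703·241.4 = 259.2453 kPa
yᵢ = zᵢPᵢˢᵃᵗ/P ⇒ y_2 = 0.3023·264.8/259.2453 = 0.3088

Pbub = 259.2453 kPa, y_2 = 0.3088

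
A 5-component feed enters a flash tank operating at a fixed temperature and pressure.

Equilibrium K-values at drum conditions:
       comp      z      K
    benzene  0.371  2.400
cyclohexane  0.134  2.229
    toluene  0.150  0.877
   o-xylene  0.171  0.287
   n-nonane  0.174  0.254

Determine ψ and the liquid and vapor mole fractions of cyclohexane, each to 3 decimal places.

ψ = 0.489, x_cyclohexane = 0.084, y_cyclohexane = 0.187

Newton–Raphson from ψ = 0.5:
  ψ = 0.500: g = -0.0086, g' = -0.788 → ψ = 0.489
Converged at ψ = 0.489.
Compositions from xᵢ = zᵢ/(1+ψ(Kᵢ−1)), yᵢ = Kᵢxᵢ:
  benzene: x = 0.220, y = 0.529
  cyclohexane: x = 0.084, y = 0.187
  toluene: x = 0.160, y = 0.140
  o-xylene: x = 0.263, y = 0.075
  n-nonane: x = 0.274, y = 0.070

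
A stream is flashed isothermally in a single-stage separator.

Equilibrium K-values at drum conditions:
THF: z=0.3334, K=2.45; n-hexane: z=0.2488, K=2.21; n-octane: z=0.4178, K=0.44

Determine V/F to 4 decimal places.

Material balance + equilibrium reduce to Σ zᵢ(Kᵢ−1)/(1+V/F(Kᵢ−1)) = 0.
Feasibility: ΣzᵢKᵢ = 1.5505, Σzᵢ/Kᵢ = 1.1982 — both > 1, two phases present.
Newton iteration, V/F⁰ = 0.45:
  V/F = 0.4500: g = 0.17467, g' = -0.6436 → V/F = 0.7214
  V/F = 0.7214: g = 0.00446, g' = -0.6401 → V/F = 0.7284
Converged at V/F = 0.7284.

V/F = 0.7284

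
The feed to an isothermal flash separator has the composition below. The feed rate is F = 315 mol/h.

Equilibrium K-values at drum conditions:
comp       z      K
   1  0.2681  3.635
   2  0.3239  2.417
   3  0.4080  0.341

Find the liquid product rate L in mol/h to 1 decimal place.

Material balance + equilibrium reduce to Σ zᵢ(Kᵢ−1)/(1+β(Kᵢ−1)) = 0.
Feasibility: ΣzᵢKᵢ = 1.8965, Σzᵢ/Kᵢ = 1.4042 — both > 1, two phases present.
Newton–Raphson from β = 0.54:
  β = 0.5400: g = 0.13417, g' = -0.9529 → β = 0.6808
  β = 0.6808: g = -0.00121, g' = -0.9898 → β = 0.6796
Converged at β = 0.6796.
Then V = β·F = 0.6796·315 = 214.1 mol/h and L = F − V = 100.9 mol/h.

L = 100.9 mol/h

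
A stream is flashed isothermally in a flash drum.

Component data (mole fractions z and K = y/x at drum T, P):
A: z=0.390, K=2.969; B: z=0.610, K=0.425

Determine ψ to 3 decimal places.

ψ = 0.368

Rachford–Rice: g(ψ) = Σ zᵢ(Kᵢ−1)/(1+ψ(Kᵢ−1)) = 0.
Check two-phase: ΣzᵢKᵢ = 1.417 > 1 and Σzᵢ/Kᵢ = 1.567 > 1, so g(0) = 0.417 > 0 and g(1) = -0.567 < 0.
Binary case is linear: z₁(K₁−1)(1+ψ(K₂−1)) + z₂(K₂−1)(1+ψ(K₁−1)) = 0
⇒ ψ = [z₁(K₁−1)+z₂(K₂−1)] / [−(K₁−1)(K₂−1)] = 0.4172/1.1322 = 0.368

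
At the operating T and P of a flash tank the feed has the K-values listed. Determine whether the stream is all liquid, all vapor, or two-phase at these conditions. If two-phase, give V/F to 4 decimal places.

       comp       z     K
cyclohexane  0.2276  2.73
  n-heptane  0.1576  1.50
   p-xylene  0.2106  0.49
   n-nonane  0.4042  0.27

ΣzᵢKᵢ = 1.0701; Σzᵢ/Kᵢ = 2.1153.
Both exceed 1, so a two-phase solution exists.
Iterate (Newton) starting at ψ = 0.47:
  ψ = 0.4700: g = -0.30947, g' = -0.8270 → ψ = 0.0958
  ψ = 0.0958: g = -0.01719, g' = -0.8467 → ψ = 0.0755
  ψ = 0.0755: g = 0.00023, g' = -0.8700 → ψ = 0.0757
Converged at ψ = 0.0757.

two-phase, V/F = 0.0757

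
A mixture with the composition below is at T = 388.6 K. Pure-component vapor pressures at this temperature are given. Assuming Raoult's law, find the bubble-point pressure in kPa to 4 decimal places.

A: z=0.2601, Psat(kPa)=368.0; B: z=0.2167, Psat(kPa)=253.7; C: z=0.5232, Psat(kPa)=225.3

Pbub = 268.5706 kPa

At the bubble point ψ → 0, so ΣzᵢKᵢ = 1 with Kᵢ = Pᵢˢᵃᵗ/P ⇒ P = ΣzᵢPᵢˢᵃᵗ.
P = 0.2601·368.0 + 0.2167·253.7 + 0.5232·225.3 = 268.5706 kPa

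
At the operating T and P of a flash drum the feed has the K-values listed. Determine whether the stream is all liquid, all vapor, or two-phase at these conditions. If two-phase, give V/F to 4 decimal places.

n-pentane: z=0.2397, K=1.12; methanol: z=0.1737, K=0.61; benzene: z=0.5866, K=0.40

ΣzᵢKᵢ = 0.6091; Σzᵢ/Kᵢ = 1.9653.
Since ΣzᵢKᵢ < 1 the mixture is below its bubble point — single liquid phase.

all liquid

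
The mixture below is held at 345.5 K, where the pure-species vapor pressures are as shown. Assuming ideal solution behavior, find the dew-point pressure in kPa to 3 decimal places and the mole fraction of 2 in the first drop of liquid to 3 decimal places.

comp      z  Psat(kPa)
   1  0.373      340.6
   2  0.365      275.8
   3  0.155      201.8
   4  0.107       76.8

Pdew = 218.347 kPa, x_2 = 0.289

At the dew point ψ → 1, so Σzᵢ/Kᵢ = 1 with Kᵢ = Pᵢˢᵃᵗ/P ⇒ 1/P = Σzᵢ/Pᵢˢᵃᵗ.
1/P = 0.373/340.6 + 0.365/275.8 + 0.155/201.8 + 0.107/76.8 = 0.004580 ⇒ P = 218.347 kPa
xᵢ = zᵢP/Pᵢˢᵃᵗ ⇒ x_2 = 0.365·218.347/275.8 = 0.289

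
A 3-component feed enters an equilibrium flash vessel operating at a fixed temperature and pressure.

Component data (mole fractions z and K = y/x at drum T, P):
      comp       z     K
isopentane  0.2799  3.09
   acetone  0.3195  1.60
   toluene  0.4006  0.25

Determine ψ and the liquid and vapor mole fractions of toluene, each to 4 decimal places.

Rachford–Rice: g(ψ) = Σ zᵢ(Kᵢ−1)/(1+ψ(Kᵢ−1)) = 0.
Check two-phase: ΣzᵢKᵢ = 1.4762 > 1 and Σzᵢ/Kᵢ = 1.8927 > 1, so g(0) = 0.4762 > 0 and g(1) = -0.8927 < 0.
Newton–Raphson from ψ = 0.43:
  ψ = 0.4300: g = 0.01702, g' = -0.9027 → ψ = 0.4489
  ψ = 0.4489: g = -0.00006, g' = -0.9090 → ψ = 0.4488
Converged at ψ = 0.4488.
Compositions from xᵢ = zᵢ/(1+ψ(Kᵢ−1)), yᵢ = Kᵢxᵢ:
  isopentane: x = 0.1444, y = 0.4463
  acetone: x = 0.2517, y = 0.4028
  toluene: x = 0.6039, y = 0.1510

ψ = 0.4488, x_toluene = 0.6039, y_toluene = 0.1510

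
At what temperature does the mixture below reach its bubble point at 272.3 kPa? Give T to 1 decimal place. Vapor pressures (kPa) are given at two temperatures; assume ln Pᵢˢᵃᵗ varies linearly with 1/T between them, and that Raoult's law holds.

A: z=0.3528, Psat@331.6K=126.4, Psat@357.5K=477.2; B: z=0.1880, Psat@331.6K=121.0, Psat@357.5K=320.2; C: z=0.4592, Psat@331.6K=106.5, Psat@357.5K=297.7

Bubble-point temperature: ΣzᵢPᵢˢᵃᵗ(T) = P. Interpolate ln Pᵢˢᵃᵗ = aᵢ + bᵢ/T.
  T = 331.6 K: ΣzᵢPᵢˢᵃᵗ = 116.25 kPa
  T = 357.5 K: ΣzᵢPᵢˢᵃᵗ = 365.26 kPa
  T = 344.6 K: ΣzᵢPᵢˢᵃᵗ = 210.35 kPa
  T = 351.1 K: ΣzᵢPᵢˢᵃᵗ = 278.99 kPa
  T = 347.9 K: ΣzᵢPᵢˢᵃᵗ = 243.05 kPa
  T = 349.5 K: ΣzᵢPᵢˢᵃᵗ = 260.47 kPa
Interpolating between 349.5 K and 351.1 K gives T ≈ 350.5 K.

T = 350.5 K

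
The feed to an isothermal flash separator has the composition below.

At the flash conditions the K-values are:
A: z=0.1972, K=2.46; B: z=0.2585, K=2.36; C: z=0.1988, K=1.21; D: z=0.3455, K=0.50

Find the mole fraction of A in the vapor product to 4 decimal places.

Rachford–Rice: g(ψ) = Σ zᵢ(Kᵢ−1)/(1+ψ(Kᵢ−1)) = 0.
Feasibility: ΣzᵢKᵢ = 1.5085, Σzᵢ/Kᵢ = 1.0450 — both > 1, two phases present.
Newton iteration, ψ⁰ = 0.5:
  ψ = 0.5000: g = 0.18313, g' = -0.4706 → ψ = 0.8892
  ψ = 0.8892: g = 0.00856, g' = -0.4638 → ψ = 0.9076
  ψ = 0.9076: g = -0.00005, g' = -0.4692 → ψ = 0.9075
Converged at ψ = 0.9075.
Compositions from xᵢ = zᵢ/(1+ψ(Kᵢ−1)), yᵢ = Kᵢxᵢ:
  A: x = 0.0848, y = 0.2087
  B: x = 0.1157, y = 0.2731
  C: x = 0.1670, y = 0.2020
  D: x = 0.6325, y = 0.3163

y_A = 0.2087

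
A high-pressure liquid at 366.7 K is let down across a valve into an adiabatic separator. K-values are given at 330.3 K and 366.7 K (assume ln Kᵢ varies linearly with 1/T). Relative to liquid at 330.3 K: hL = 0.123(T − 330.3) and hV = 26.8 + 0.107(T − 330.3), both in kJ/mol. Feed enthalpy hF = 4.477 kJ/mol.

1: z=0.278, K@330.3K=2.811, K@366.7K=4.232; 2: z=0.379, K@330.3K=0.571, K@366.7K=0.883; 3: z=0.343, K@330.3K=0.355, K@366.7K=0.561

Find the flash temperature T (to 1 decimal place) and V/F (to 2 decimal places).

Adiabatic flash: solve Rachford–Rice at each trial T, then check hF = ψ·hV(T) + (1−ψ)·hL(T).
  T = 330.3 K: K = (2.811, 0.571, 0.355), RR gives ψ = 0.123, H_out = 3.290 kJ/mol
  T = 366.7 K: K = (4.232, 0.883, 0.561), RR gives ψ = 0.724, H_out = 23.448 kJ/mol
  T = 348.5 K: K = (3.486, 0.718, 0.452), RR gives ψ = 0.377, H_out = 12.239 kJ/mol
  T = 339.4 K: K = (3.139, 0.642, 0.402), RR gives ψ = 0.247, H_out = 7.691 kJ/mol
  T = 334.9 K: K = (2.975, 0.607, 0.378), RR gives ψ = 0.185, H_out = 5.518 kJ/mol
  T = 332.6 K: K = (2.892, 0.589, 0.366), RR gives ψ = 0.154, H_out = 4.408 kJ/mol
Linear interpolation between T = 332.6 (H_out = 4.408) and T = 334.9 (H_out = 5.518) on hF = 4.477 gives T ≈ 332.7 K, at which ψ = 0.16.

T = 332.7 K, V/F = 0.16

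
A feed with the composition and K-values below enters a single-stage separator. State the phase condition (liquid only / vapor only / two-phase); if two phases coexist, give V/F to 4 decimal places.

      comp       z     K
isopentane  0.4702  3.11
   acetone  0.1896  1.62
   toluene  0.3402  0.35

two-phase, V/F = 0.7861

ΣzᵢKᵢ = 1.8885; Σzᵢ/Kᵢ = 1.2402.
Both exceed 1, so a two-phase solution exists.
Material balance + equilibrium reduce to Σ zᵢ(Kᵢ−1)/(1+ψ(Kᵢ−1)) = 0.
Iterate (Newton) starting at ψ = 0.5:
  ψ = 0.5000: g = 0.24492, g' = -0.8536 → ψ = 0.7869
  ψ = 0.7869: g = -0.00073, g' = -0.9310 → ψ = 0.7861
Converged at ψ = 0.7861.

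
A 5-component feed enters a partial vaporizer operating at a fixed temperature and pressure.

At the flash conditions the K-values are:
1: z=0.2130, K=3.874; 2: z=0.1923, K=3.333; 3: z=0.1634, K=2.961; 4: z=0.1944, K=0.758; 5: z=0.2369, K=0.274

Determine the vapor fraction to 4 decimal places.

Material balance + equilibrium reduce to Σ zᵢ(Kᵢ−1)/(1+ψ(Kᵢ−1)) = 0.
g(0) = ΣzᵢKᵢ − 1 = 1.1622 and g(1) = 1 − Σzᵢ/Kᵢ = -0.2889, so a root lies in (0, 1).
Newton iteration, ψ⁰ = 0.5:
  ψ = 0.5000: g = 0.29654, g' = -1.0019 → ψ = 0.7960
  ψ = 0.7960: g = 0.00263, g' = -1.1050 → ψ = 0.7984
Converged at ψ = 0.7984.

ψ = 0.7984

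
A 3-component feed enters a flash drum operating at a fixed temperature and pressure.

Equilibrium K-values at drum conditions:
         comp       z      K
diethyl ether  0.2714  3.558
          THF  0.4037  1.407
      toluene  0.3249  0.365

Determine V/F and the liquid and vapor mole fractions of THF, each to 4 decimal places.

V/F = 0.7076, x_THF = 0.3134, y_THF = 0.4410

Rachford–Rice: g(V/F) = Σ zᵢ(Kᵢ−1)/(1+V/F(Kᵢ−1)) = 0.
g(0) = ΣzᵢKᵢ − 1 = 0.6522 and g(1) = 1 − Σzᵢ/Kᵢ = -0.2533, so a root lies in (0, 1).
Newton iteration, V/F⁰ = 0.31:
  V/F = 0.3100: g = 0.27622, g' = -0.8082 → V/F = 0.6518
  V/F = 0.6518: g = 0.03816, g' = -0.6727 → V/F = 0.7085
  V/F = 0.7085: g = -0.00064, g' = -0.6977 → V/F = 0.7076
Converged at V/F = 0.7076.
Compositions from xᵢ = zᵢ/(1+V/F(Kᵢ−1)), yᵢ = Kᵢxᵢ:
  diethyl ether: x = 0.0966, y = 0.3437
  THF: x = 0.3134, y = 0.4410
  toluene: x = 0.5900, y = 0.2153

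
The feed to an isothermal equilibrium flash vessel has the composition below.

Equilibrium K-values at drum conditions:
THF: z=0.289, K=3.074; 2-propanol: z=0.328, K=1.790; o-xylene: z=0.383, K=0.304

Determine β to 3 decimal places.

Let β = V/F and solve Σ zᵢ(Kᵢ−1)/(1+β(Kᵢ−1)) = 0.
Check two-phase: ΣzᵢKᵢ = 1.592 > 1 and Σzᵢ/Kᵢ = 1.537 > 1, so g(0) = 0.592 > 0 and g(1) = -0.537 < 0.
Iterate (Newton) starting at β = 0.5:
  β = 0.500: g = 0.0712, g' = -0.841 → β = 0.585
  β = 0.585: g = -0.0012, g' = -0.877 → β = 0.583
Converged at β = 0.583.

β = 0.583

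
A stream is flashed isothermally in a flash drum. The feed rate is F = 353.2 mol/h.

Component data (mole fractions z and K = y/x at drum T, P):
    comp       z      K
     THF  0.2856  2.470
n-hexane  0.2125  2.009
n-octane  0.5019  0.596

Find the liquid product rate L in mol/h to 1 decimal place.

L = 59.4 mol/h

Iterate (Newton) starting at β = 0.39:
  β = 0.3900: g = 0.18002, g' = -0.4762 → β = 0.7681
  β = 0.7681: g = 0.02399, g' = -0.3770 → β = 0.8317
  β = 0.8317: g = 0.00009, g' = -0.3747 → β = 0.8320
Converged at β = 0.8320.
Then V = β·F = 0.8320·353.2 = 293.8 mol/h and L = F − V = 59.4 mol/h.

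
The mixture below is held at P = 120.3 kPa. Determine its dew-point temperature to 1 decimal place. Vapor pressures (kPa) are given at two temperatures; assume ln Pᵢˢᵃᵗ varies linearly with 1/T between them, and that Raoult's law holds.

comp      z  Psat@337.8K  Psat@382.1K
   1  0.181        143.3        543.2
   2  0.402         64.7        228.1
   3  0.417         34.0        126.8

Dew-point temperature: Σzᵢ·P/Pᵢˢᵃᵗ(T) = 1. Interpolate ln Pᵢˢᵃᵗ = aᵢ + bᵢ/T.
  T = 337.8 K: ΣzᵢP/Pᵢˢᵃᵗ = 2.3749
  T = 382.1 K: ΣzᵢP/Pᵢˢᵃᵗ = 0.6477
  T = 360.0 K: ΣzᵢP/Pᵢˢᵃᵗ = 1.1898
  T = 371.1 K: ΣzᵢP/Pᵢˢᵃᵗ = 0.8688
  T = 365.6 K: ΣzᵢP/Pᵢˢᵃᵗ = 1.0128
  T = 368.4 K: ΣzᵢP/Pᵢˢᵃᵗ = 0.9362
Interpolating between 365.6 K and 368.4 K gives T ≈ 366.1 K.

T = 366.1 K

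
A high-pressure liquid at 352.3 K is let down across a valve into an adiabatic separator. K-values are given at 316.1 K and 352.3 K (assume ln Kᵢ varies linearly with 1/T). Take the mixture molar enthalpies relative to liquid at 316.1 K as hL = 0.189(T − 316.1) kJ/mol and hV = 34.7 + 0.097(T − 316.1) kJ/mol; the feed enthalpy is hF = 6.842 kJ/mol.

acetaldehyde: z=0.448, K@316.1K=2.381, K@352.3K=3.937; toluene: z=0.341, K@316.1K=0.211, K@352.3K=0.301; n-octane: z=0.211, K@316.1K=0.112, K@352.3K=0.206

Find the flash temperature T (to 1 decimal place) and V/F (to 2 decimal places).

T = 319.5 K, V/F = 0.18

Adiabatic flash: solve Rachford–Rice at each trial T, then check hF = ψ·hV(T) + (1−ψ)·hL(T).
  T = 316.1 K: K = (2.381, 0.211, 0.112), RR gives ψ = 0.142, H_out = 4.923 kJ/mol
  T = 352.3 K: K = (3.937, 0.301, 0.206), RR gives ψ = 0.420, H_out = 20.024 kJ/mol
  T = 334.2 K: K = (3.104, 0.254, 0.154), RR gives ψ = 0.308, H_out = 13.611 kJ/mol
  T = 325.1 K: K = (2.726, 0.232, 0.132), RR gives ψ = 0.236, H_out = 9.680 kJ/mol
  T = 320.6 K: K = (2.550, 0.221, 0.122), RR gives ψ = 0.192, H_out = 7.439 kJ/mol
  T = 318.4 K: K = (2.467, 0.216, 0.117), RR gives ψ = 0.169, H_out = 6.248 kJ/mol
Linear interpolation between T = 318.4 (H_out = 6.248) and T = 320.6 (H_out = 7.439) on hF = 6.842 gives T ≈ 319.5 K, at which ψ = 0.18.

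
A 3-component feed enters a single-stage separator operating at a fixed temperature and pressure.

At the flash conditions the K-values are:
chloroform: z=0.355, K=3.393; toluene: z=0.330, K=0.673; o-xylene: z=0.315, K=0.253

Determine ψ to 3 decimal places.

ψ = 0.373

Newton–Raphson from ψ = 0.5:
  ψ = 0.500: g = -0.1178, g' = -0.920 → ψ = 0.372
  ψ = 0.372: g = 0.0008, g' = -0.952 → ψ = 0.373
Converged at ψ = 0.373.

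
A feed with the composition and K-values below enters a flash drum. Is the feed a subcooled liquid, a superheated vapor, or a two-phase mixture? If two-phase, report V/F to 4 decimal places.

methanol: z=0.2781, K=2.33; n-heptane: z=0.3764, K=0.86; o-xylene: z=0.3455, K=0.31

two-phase, V/F = 0.1296

ΣzᵢKᵢ = 1.0788; Σzᵢ/Kᵢ = 1.6715.
Both exceed 1, so a two-phase solution exists.
Let ψ = V/F and solve Σ zᵢ(Kᵢ−1)/(1+ψ(Kᵢ−1)) = 0.
Newton–Raphson from ψ = 0.56:
  ψ = 0.5600: g = -0.23371, g' = -0.6072 → ψ = 0.1751
  ψ = 0.1751: g = -0.02516, g' = -0.5442 → ψ = 0.1289
  ψ = 0.1289: g = 0.00044, g' = -0.5643 → ψ = 0.1296
Converged at ψ = 0.1296.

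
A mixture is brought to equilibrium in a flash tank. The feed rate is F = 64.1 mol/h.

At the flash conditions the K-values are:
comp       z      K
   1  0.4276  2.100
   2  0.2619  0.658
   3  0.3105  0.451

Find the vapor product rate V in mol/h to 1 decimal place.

V = 26.3 mol/h

Newton iteration, β⁰ = 0.48:
  β = 0.4800: g = -0.03079, g' = -0.4380 → β = 0.4097
  β = 0.4097: g = 0.00014, g' = -0.4431 → β = 0.4100
Converged at β = 0.4100.
Then V = β·F = 0.4100·64.1 = 26.3 mol/h and L = F − V = 37.8 mol/h.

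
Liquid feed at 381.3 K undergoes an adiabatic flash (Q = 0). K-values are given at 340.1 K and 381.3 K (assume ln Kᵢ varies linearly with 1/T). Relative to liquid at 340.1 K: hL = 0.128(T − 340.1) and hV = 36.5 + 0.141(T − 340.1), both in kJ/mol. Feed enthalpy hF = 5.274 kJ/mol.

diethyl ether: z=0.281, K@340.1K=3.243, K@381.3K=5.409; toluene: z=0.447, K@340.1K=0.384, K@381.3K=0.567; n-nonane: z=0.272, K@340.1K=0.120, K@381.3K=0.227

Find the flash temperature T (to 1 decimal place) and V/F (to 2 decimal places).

T = 346.6 K, V/F = 0.12

Adiabatic flash: solve Rachford–Rice at each trial T, then check hF = ψ·hV(T) + (1−ψ)·hL(T).
  T = 340.1 K: K = (3.243, 0.384, 0.120), RR gives ψ = 0.071, H_out = 2.602 kJ/mol
  T = 381.3 K: K = (5.409, 0.567, 0.227), RR gives ψ = 0.327, H_out = 17.399 kJ/mol
  T = 360.7 K: K = (4.250, 0.472, 0.168), RR gives ψ = 0.212, H_out = 10.434 kJ/mol
  T = 350.4 K: K = (3.727, 0.427, 0.143), RR gives ψ = 0.147, H_out = 6.716 kJ/mol
  T = 345.2 K: K = (3.478, 0.405, 0.131), RR gives ψ = 0.111, H_out = 4.705 kJ/mol
  T = 347.8 K: K = (3.601, 0.416, 0.137), RR gives ψ = 0.129, H_out = 5.725 kJ/mol
  T = 346.5 K: K = (3.539, 0.410, 0.134), RR gives ψ = 0.120, H_out = 5.219 kJ/mol
Linear interpolation between T = 346.5 (H_out = 5.219) and T = 347.8 (H_out = 5.725) on hF = 5.274 gives T ≈ 346.6 K, at which ψ = 0.12.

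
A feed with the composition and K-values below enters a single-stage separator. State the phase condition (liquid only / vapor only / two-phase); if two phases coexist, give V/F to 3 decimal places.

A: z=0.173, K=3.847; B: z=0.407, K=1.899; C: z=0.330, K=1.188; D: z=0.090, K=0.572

ΣzᵢKᵢ = 1.882; Σzᵢ/Kᵢ = 0.694.
Since Σzᵢ/Kᵢ < 1 the mixture is above its dew point — single vapor phase.

vapor only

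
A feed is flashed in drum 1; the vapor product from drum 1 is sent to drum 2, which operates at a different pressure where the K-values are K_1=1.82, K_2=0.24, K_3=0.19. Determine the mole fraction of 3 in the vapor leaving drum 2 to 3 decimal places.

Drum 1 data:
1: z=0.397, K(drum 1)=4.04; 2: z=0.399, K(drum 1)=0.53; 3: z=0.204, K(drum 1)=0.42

y_3 (drum 2) = 0.030

Drum 1:
Newton–Raphson from ψ₁ = 0.58:
  ψ₁ = 0.580: g = 0.0007, g' = -0.803 → ψ₁ = 0.581
Converged at ψ₁ = 0.581.
Drum-1 compositions:
  1: x = 0.144, y = 0.580
  2: x = 0.549, y = 0.291
  3: x = 0.308, y = 0.129
Drum-2 feed = drum-1 vapor: z₂ = (0.5799, 0.2909, 0.1292).
Drum 2:
Let ψ₂ = V/F and solve Σ zᵢ(Kᵢ−1)/(1+ψ₂(Kᵢ−1)) = 0.
Feasibility: ΣzᵢKᵢ = 1.150, Σzᵢ/Kᵢ = 2.211 — both > 1, two phases present.
Newton–Raphson from ψ₂ = 0.54:
  ψ₂ = 0.540: g = -0.2314, g' = -0.938 → ψ₂ = 0.293
  ψ₂ = 0.293: g = -0.0385, g' = -0.678 → ψ₂ = 0.237
  ψ₂ = 0.237: g = -0.0007, g' = -0.653 → ψ₂ = 0.235
Converged at ψ₂ = 0.235.
  1: x = 0.486, y = 0.885
  2: x = 0.354, y = 0.085
  3: x = 0.160, y = 0.030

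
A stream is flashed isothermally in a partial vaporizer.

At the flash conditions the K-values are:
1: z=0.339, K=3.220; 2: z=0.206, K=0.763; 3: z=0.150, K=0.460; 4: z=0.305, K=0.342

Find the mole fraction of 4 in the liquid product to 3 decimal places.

x_4 = 0.400

Newton–Raphson from β = 0.51:
  β = 0.510: g = -0.1164, g' = -0.765 → β = 0.358
  β = 0.358: g = 0.0032, g' = -0.826 → β = 0.362
Converged at β = 0.362.
Compositions from xᵢ = zᵢ/(1+β(Kᵢ−1)), yᵢ = Kᵢxᵢ:
  1: x = 0.188, y = 0.605
  2: x = 0.225, y = 0.172
  3: x = 0.186, y = 0.086
  4: x = 0.400, y = 0.137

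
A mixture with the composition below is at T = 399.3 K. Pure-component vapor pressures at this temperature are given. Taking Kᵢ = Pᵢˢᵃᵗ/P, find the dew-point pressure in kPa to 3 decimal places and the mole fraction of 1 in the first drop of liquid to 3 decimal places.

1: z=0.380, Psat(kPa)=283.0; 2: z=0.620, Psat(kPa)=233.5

At the dew point ψ → 1, so Σzᵢ/Kᵢ = 1 with Kᵢ = Pᵢˢᵃᵗ/P ⇒ 1/P = Σzᵢ/Pᵢˢᵃᵗ.
1/P = 0.380/283.0 + 0.620/233.5 = 0.003998 ⇒ P = 250.125 kPa
xᵢ = zᵢP/Pᵢˢᵃᵗ ⇒ x_1 = 0.380·250.125/283.0 = 0.336

Pdew = 250.125 kPa, x_1 = 0.336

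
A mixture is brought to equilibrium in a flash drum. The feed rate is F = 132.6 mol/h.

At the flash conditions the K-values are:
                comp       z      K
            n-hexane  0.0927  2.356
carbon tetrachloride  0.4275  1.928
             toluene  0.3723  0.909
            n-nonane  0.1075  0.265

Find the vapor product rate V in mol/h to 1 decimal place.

Rachford–Rice: g(V/F) = Σ zᵢ(Kᵢ−1)/(1+V/F(Kᵢ−1)) = 0.
Check two-phase: ΣzᵢKᵢ = 1.4095 > 1 and Σzᵢ/Kᵢ = 1.0763 > 1, so g(0) = 0.4095 > 0 and g(1) = -0.0763 < 0.
Newton iteration, V/F⁰ = 0.63:
  V/F = 0.6300: g = 0.13505, g' = -0.4011 → V/F = 0.9667
  V/F = 0.9667: g = -0.04660, g' = -0.8310 → V/F = 0.9106
  V/F = 0.9106: g = -0.00462, g' = -0.6770 → V/F = 0.9038
  V/F = 0.9038: g = -0.00005, g' = -0.6623 → V/F = 0.9037
Converged at V/F = 0.9037.
Then V = V/F·F = 0.9037·132.6 = 119.8 mol/h and L = F − V = 12.8 mol/h.

V = 119.8 mol/h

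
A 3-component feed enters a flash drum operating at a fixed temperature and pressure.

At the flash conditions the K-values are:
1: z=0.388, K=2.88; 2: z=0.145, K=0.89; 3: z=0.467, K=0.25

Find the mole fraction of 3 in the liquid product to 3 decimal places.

x_3 = 0.601

Let ψ = V/F and solve Σ zᵢ(Kᵢ−1)/(1+ψ(Kᵢ−1)) = 0.
Check two-phase: ΣzᵢKᵢ = 1.363 > 1 and Σzᵢ/Kᵢ = 2.166 > 1, so g(0) = 0.363 > 0 and g(1) = -1.166 < 0.
Iterate (Newton) starting at ψ = 0.5:
  ψ = 0.500: g = -0.2013, g' = -1.039 → ψ = 0.306
  ψ = 0.306: g = -0.0083, g' = -0.997 → ψ = 0.298
Converged at ψ = 0.298.
Compositions from xᵢ = zᵢ/(1+ψ(Kᵢ−1)), yᵢ = Kᵢxᵢ:
  1: x = 0.249, y = 0.716
  2: x = 0.150, y = 0.133
  3: x = 0.601, y = 0.150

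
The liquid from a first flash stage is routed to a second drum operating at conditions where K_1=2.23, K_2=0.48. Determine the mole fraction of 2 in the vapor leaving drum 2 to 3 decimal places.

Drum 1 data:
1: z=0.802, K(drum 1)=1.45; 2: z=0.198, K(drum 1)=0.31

y_2 (drum 2) = 0.337

Drum 1:
Let ψ₁ = V/F and solve Σ zᵢ(Kᵢ−1)/(1+ψ₁(Kᵢ−1)) = 0.
Feasibility: ΣzᵢKᵢ = 1.224, Σzᵢ/Kᵢ = 1.192 — both > 1, two phases present.
Newton iteration, ψ₁⁰ = 0.41:
  ψ₁ = 0.410: g = 0.1142, g' = -0.299 → ψ₁ = 0.792
  ψ₁ = 0.792: g = -0.0350, g' = -0.546 → ψ₁ = 0.728
  ψ₁ = 0.728: g = -0.0025, g' = -0.472 → ψ₁ = 0.722
Converged at ψ₁ = 0.722.
Drum-1 compositions:
  1: x = 0.605, y = 0.878
  2: x = 0.395, y = 0.122
Drum-2 feed = drum-1 liquid: z₂ = (0.6053, 0.3947).
Drum 2:
Newton–Raphson from ψ₂ = 0.4:
  ψ₂ = 0.400: g = 0.2398, g' = -0.582 → ψ₂ = 0.812
  ψ₂ = 0.812: g = 0.0170, g' = -0.549 → ψ₂ = 0.843
Converged at ψ₂ = 0.843.
  1: x = 0.297, y = 0.663
  2: x = 0.703, y = 0.337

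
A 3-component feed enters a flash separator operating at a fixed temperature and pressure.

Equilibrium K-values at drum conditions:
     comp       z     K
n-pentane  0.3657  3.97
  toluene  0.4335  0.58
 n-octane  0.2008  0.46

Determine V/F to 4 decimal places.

Rachford–Rice: g(V/F) = Σ zᵢ(Kᵢ−1)/(1+V/F(Kᵢ−1)) = 0.
Feasibility: ΣzᵢKᵢ = 1.7956, Σzᵢ/Kᵢ = 1.2761 — both > 1, two phases present.
Iterate (Newton) starting at V/F = 0.59:
  V/F = 0.5900: g = -0.00656, g' = -0.6871 → V/F = 0.5805
Converged at V/F = 0.5805.

V/F = 0.5805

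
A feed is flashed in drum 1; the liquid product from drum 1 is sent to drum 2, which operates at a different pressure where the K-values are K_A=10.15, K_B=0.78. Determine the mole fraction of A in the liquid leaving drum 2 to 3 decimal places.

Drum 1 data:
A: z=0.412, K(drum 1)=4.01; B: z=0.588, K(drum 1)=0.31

x_A (drum 2) = 0.023

Drum 1:
Material balance + equilibrium reduce to Σ zᵢ(Kᵢ−1)/(1+ψ₁(Kᵢ−1)) = 0.
Check two-phase: ΣzᵢKᵢ = 1.834 > 1 and Σzᵢ/Kᵢ = 2.000 > 1, so g(0) = 0.834 > 0 and g(1) = -1.000 < 0.
Newton–Raphson from ψ₁ = 0.6:
  ψ₁ = 0.600: g = -0.2504, g' = -1.289 → ψ₁ = 0.406
  ψ₁ = 0.406: g = -0.0052, g' = -1.296 → ψ₁ = 0.402
Converged at ψ₁ = 0.402.
Drum-1 compositions:
  A: x = 0.186, y = 0.748
  B: x = 0.814, y = 0.252
Drum-2 feed = drum-1 liquid: z₂ = (0.1865, 0.8135).
Drum 2:
Newton iteration, ψ₂⁰ = 0.5:
  ψ₂ = 0.500: g = 0.1050, g' = -0.552 → ψ₂ = 0.690
  ψ₂ = 0.690: g = 0.0223, g' = -0.347 → ψ₂ = 0.754
  ψ₂ = 0.754: g = 0.0013, g' = -0.307 → ψ₂ = 0.759
Converged at ψ₂ = 0.759.
  A: x = 0.023, y = 0.238
  B: x = 0.977, y = 0.762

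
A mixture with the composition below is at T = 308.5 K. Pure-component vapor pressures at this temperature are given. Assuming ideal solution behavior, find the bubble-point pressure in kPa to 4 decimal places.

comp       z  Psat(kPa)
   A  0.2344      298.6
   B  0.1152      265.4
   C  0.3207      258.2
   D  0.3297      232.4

At the bubble point ψ → 0, so ΣzᵢKᵢ = 1 with Kᵢ = Pᵢˢᵃᵗ/P ⇒ P = ΣzᵢPᵢˢᵃᵗ.
P = 0.2344·298.6 + 0.1152·265.4 + 0.3207·258.2 + 0.3297·232.4 = 259.9929 kPa

Pbub = 259.9929 kPa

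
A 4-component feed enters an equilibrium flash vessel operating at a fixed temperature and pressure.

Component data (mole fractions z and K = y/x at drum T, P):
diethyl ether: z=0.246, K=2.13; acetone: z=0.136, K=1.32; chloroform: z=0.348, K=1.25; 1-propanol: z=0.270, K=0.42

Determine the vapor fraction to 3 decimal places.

Iterate (Newton) starting at ψ = 0.5:
  ψ = 0.500: g = 0.0719, g' = -0.336 → ψ = 0.714
  ψ = 0.714: g = -0.0042, g' = -0.386 → ψ = 0.703
Converged at ψ = 0.703.

ψ = 0.703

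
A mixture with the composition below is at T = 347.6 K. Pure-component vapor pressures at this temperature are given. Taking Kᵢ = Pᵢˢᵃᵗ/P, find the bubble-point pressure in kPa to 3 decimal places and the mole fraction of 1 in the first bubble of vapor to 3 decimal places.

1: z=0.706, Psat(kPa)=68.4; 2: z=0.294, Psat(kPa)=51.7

At the bubble point ψ → 0, so ΣzᵢKᵢ = 1 with Kᵢ = Pᵢˢᵃᵗ/P ⇒ P = ΣzᵢPᵢˢᵃᵗ.
P = 0.706·68.4 + 0.294·51.7 = 63.490 kPa
yᵢ = zᵢPᵢˢᵃᵗ/P ⇒ y_1 = 0.706·68.4/63.490 = 0.761

Pbub = 63.490 kPa, y_1 = 0.761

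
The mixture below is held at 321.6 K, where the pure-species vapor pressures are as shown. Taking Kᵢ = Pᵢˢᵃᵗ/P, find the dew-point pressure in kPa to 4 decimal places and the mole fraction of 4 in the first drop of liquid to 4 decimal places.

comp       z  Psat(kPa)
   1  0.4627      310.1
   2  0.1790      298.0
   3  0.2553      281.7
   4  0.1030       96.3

At the dew point ψ → 1, so Σzᵢ/Kᵢ = 1 with Kᵢ = Pᵢˢᵃᵗ/P ⇒ 1/P = Σzᵢ/Pᵢˢᵃᵗ.
1/P = 0.4627/310.1 + 0.1790/298.0 + 0.2553/281.7 + 0.1030/96.3 = 0.0040686 ⇒ P = 245.7831 kPa
xᵢ = zᵢP/Pᵢˢᵃᵗ ⇒ x_4 = 0.1030·245.7831/96.3 = 0.2629

Pdew = 245.7831 kPa, x_4 = 0.2629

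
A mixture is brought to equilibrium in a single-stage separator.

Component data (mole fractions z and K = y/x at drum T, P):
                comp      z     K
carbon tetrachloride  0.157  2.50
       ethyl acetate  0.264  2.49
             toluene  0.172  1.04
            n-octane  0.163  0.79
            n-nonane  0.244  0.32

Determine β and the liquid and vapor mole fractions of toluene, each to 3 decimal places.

Rachford–Rice: g(β) = Σ zᵢ(Kᵢ−1)/(1+β(Kᵢ−1)) = 0.
Feasibility: ΣzᵢKᵢ = 1.436, Σzᵢ/Kᵢ = 1.303 — both > 1, two phases present.
Newton–Raphson from β = 0.5:
  β = 0.500: g = 0.0771, g' = -0.576 → β = 0.634
  β = 0.634: g = -0.0014, g' = -0.606 → β = 0.632
Converged at β = 0.632.
Compositions from xᵢ = zᵢ/(1+β(Kᵢ−1)), yᵢ = Kᵢxᵢ:
  carbon tetrachloride: x = 0.081, y = 0.202
  ethyl acetate: x = 0.136, y = 0.339
  toluene: x = 0.168, y = 0.174
  n-octane: x = 0.188, y = 0.148
  n-nonane: x = 0.428, y = 0.137

β = 0.632, x_toluene = 0.168, y_toluene = 0.174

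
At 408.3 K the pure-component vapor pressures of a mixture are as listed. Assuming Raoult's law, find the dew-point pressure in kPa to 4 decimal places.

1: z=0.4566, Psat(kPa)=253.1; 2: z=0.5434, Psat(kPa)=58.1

Pdew = 89.6309 kPa

At the dew point ψ → 1, so Σzᵢ/Kᵢ = 1 with Kᵢ = Pᵢˢᵃᵗ/P ⇒ 1/P = Σzᵢ/Pᵢˢᵃᵗ.
1/P = 0.4566/253.1 + 0.5434/58.1 = 0.0111569 ⇒ P = 89.6309 kPa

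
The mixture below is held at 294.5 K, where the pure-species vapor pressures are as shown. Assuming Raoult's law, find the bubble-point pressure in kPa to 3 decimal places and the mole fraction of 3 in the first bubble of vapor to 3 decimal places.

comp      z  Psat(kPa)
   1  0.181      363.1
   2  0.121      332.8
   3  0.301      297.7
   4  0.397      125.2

Pbub = 245.302 kPa, y_3 = 0.365

At the bubble point ψ → 0, so ΣzᵢKᵢ = 1 with Kᵢ = Pᵢˢᵃᵗ/P ⇒ P = ΣzᵢPᵢˢᵃᵗ.
P = 0.181·363.1 + 0.121·332.8 + 0.301·297.7 + 0.397·125.2 = 245.302 kPa
yᵢ = zᵢPᵢˢᵃᵗ/P ⇒ y_3 = 0.301·297.7/245.302 = 0.365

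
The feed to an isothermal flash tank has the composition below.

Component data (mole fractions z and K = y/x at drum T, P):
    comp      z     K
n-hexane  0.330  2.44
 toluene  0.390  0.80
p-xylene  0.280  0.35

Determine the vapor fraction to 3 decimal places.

Material balance + equilibrium reduce to Σ zᵢ(Kᵢ−1)/(1+ψ(Kᵢ−1)) = 0.
Check two-phase: ΣzᵢKᵢ = 1.215 > 1 and Σzᵢ/Kᵢ = 1.423 > 1, so g(0) = 0.215 > 0 and g(1) = -0.423 < 0.
Newton–Raphson from ψ = 0.46:
  ψ = 0.460: g = -0.0597, g' = -0.507 → ψ = 0.342
  ψ = 0.342: g = 0.0005, g' = -0.521 → ψ = 0.343
Converged at ψ = 0.343.

ψ = 0.343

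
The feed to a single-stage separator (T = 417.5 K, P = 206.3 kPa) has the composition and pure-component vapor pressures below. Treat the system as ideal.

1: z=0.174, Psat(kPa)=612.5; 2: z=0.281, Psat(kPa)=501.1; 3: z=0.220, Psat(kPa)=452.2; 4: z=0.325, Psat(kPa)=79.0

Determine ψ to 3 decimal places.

Raoult's law: Kᵢ = Pᵢˢᵃᵗ/P = Pᵢˢᵃᵗ/206.3.
  K_1 = 612.5/206.3 = 2.96898, K_2 = 501.1/206.3 = 2.42899, K_3 = 452.2/206.3 = 2.19195, K_4 = 79.0/206.3 = 0.38294
Newton–Raphson from ψ = 0.53:
  ψ = 0.530: g = 0.2588, g' = -0.738 → ψ = 0.881
  ψ = 0.881: g = -0.0083, g' = -0.871 → ψ = 0.871
Converged at ψ = 0.871.

ψ = 0.871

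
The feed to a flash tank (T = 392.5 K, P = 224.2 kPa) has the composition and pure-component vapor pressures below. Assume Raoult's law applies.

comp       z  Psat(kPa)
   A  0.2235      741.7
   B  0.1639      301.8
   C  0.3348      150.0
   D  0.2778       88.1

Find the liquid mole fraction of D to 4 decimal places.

x_D = 0.3512

Raoult's law: Kᵢ = Pᵢˢᵃᵗ/P = Pᵢˢᵃᵗ/224.2.
  K_A = 741.7/224.2 = 3.308207, K_B = 301.8/224.2 = 1.346120, K_C = 150.0/224.2 = 0.669045, K_D = 88.1/224.2 = 0.392953
Material balance + equilibrium reduce to Σ zᵢ(Kᵢ−1)/(1+V/F(Kᵢ−1)) = 0.
g(0) = ΣzᵢKᵢ − 1 = 0.2932 and g(1) = 1 − Σzᵢ/Kᵢ = -0.3967, so a root lies in (0, 1).
Iterate (Newton) starting at V/F = 0.5:
  V/F = 0.5000: g = -0.08706, g' = -0.5346 → V/F = 0.3372
  V/F = 0.3372: g = 0.00416, g' = -0.6006 → V/F = 0.3441
Converged at V/F = 0.3441.
Compositions from xᵢ = zᵢ/(1+V/F(Kᵢ−1)), yᵢ = Kᵢxᵢ:
  A: x = 0.1246, y = 0.4121
  B: x = 0.1465, y = 0.1971
  C: x = 0.3778, y = 0.2528
  D: x = 0.3512, y = 0.1380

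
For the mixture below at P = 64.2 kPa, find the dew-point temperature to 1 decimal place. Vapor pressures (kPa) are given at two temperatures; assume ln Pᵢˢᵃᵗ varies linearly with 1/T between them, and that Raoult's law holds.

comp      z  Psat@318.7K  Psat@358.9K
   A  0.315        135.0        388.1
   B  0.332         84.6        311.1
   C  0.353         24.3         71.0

T = 328.2 K

Dew-point temperature: Σzᵢ·P/Pᵢˢᵃᵗ(T) = 1. Interpolate ln Pᵢˢᵃᵗ = aᵢ + bᵢ/T.
  T = 318.7 K: ΣzᵢP/Pᵢˢᵃᵗ = 1.3344
  T = 358.9 K: ΣzᵢP/Pᵢˢᵃᵗ = 0.4398
  T = 338.8 K: ΣzᵢP/Pᵢˢᵃᵗ = 0.7406
  T = 328.8 K: ΣzᵢP/Pᵢˢᵃᵗ = 0.9834
  T = 323.8 K: ΣzᵢP/Pᵢˢᵃᵗ = 1.1410
  T = 326.3 K: ΣzᵢP/Pᵢˢᵃᵗ = 1.0587
Interpolating between 326.3 K and 328.8 K gives T ≈ 328.2 K.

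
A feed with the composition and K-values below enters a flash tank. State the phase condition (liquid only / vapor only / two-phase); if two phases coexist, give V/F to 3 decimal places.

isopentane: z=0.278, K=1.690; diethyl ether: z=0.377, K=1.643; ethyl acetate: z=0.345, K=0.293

two-phase, V/F = 0.406

ΣzᵢKᵢ = 1.190; Σzᵢ/Kᵢ = 1.571.
Both exceed 1, so a two-phase solution exists.
Material balance + equilibrium reduce to Σ zᵢ(Kᵢ−1)/(1+ψ(Kᵢ−1)) = 0.
Iterate (Newton) starting at ψ = 0.5:
  ψ = 0.500: g = -0.0512, g' = -0.575 → ψ = 0.411
  ψ = 0.411: g = -0.0026, g' = -0.520 → ψ = 0.406
Converged at ψ = 0.406.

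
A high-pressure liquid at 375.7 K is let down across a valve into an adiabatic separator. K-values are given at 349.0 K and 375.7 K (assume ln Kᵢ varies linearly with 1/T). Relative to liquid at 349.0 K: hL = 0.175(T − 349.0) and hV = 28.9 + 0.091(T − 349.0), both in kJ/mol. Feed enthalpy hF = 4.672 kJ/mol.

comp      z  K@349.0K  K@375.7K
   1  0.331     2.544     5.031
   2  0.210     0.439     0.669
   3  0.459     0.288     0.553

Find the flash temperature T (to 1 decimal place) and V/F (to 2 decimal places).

T = 352.3 K, V/F = 0.14

Adiabatic flash: solve Rachford–Rice at each trial T, then check hF = ψ·hV(T) + (1−ψ)·hL(T).
  T = 349.0 K: K = (2.544, 0.439, 0.288), RR gives ψ = 0.065, H_out = 1.864 kJ/mol
  T = 375.7 K: K = (5.031, 0.669, 0.553), RR gives ψ = 0.636, H_out = 21.613 kJ/mol
  T = 362.4 K: K = (3.627, 0.547, 0.404), RR gives ψ = 0.344, H_out = 11.904 kJ/mol
  T = 355.7 K: K = (3.048, 0.491, 0.342), RR gives ψ = 0.214, H_out = 7.237 kJ/mol
  T = 352.4 K: K = (2.791, 0.465, 0.315), RR gives ψ = 0.144, H_out = 4.728 kJ/mol
  T = 350.7 K: K = (2.665, 0.452, 0.301), RR gives ψ = 0.106, H_out = 3.340 kJ/mol
Linear interpolation between T = 350.7 (H_out = 3.340) and T = 352.4 (H_out = 4.728) on hF = 4.672 gives T ≈ 352.3 K, at which ψ = 0.14.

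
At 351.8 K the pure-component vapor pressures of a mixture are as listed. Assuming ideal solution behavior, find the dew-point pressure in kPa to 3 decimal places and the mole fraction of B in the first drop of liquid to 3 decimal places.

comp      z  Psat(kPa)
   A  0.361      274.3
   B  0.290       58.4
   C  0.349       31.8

At the dew point ψ → 1, so Σzᵢ/Kᵢ = 1 with Kᵢ = Pᵢˢᵃᵗ/P ⇒ 1/P = Σzᵢ/Pᵢˢᵃᵗ.
1/P = 0.361/274.3 + 0.290/58.4 + 0.349/31.8 = 0.017257 ⇒ P = 57.949 kPa
xᵢ = zᵢP/Pᵢˢᵃᵗ ⇒ x_B = 0.290·57.949/58.4 = 0.288

Pdew = 57.949 kPa, x_B = 0.288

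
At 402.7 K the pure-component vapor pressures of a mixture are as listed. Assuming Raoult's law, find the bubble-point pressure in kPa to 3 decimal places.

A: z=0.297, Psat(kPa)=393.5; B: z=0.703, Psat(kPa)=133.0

At the bubble point ψ → 0, so ΣzᵢKᵢ = 1 with Kᵢ = Pᵢˢᵃᵗ/P ⇒ P = ΣzᵢPᵢˢᵃᵗ.
P = 0.297·393.5 + 0.703·133.0 = 210.368 kPa

Pbub = 210.368 kPa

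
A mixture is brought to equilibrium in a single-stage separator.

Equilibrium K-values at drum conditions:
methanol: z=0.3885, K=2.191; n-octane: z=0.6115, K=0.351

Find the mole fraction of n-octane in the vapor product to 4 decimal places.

y_n-octane = 0.2272

Binary case is linear: z₁(K₁−1)(1+ψ(K₂−1)) + z₂(K₂−1)(1+ψ(K₁−1)) = 0
⇒ ψ = [z₁(K₁−1)+z₂(K₂−1)] / [−(K₁−1)(K₂−1)] = 0.06584/0.77296 = 0.0852
Compositions from xᵢ = zᵢ/(1+ψ(Kᵢ−1)), yᵢ = Kᵢxᵢ:
  methanol: x = 0.3527, y = 0.7728
  n-octane: x = 0.6473, y = 0.2272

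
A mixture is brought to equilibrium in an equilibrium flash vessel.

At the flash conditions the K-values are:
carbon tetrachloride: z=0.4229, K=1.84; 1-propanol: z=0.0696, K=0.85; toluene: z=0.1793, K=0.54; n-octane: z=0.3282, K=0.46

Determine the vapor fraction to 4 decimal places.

Material balance + equilibrium reduce to Σ zᵢ(Kᵢ−1)/(1+ψ(Kᵢ−1)) = 0.
g(0) = ΣzᵢKᵢ − 1 = 0.0851 and g(1) = 1 − Σzᵢ/Kᵢ = -0.3572, so a root lies in (0, 1).
Newton iteration, ψ⁰ = 0.35:
  ψ = 0.3500: g = -0.05333, g' = -0.3794 → ψ = 0.2094
  ψ = 0.2094: g = 0.00022, g' = -0.3856 → ψ = 0.2100
Converged at ψ = 0.2100.

ψ = 0.2100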